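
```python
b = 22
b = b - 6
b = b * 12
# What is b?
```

Answer: 192

Derivation:
Trace (tracking b):
b = 22  # -> b = 22
b = b - 6  # -> b = 16
b = b * 12  # -> b = 192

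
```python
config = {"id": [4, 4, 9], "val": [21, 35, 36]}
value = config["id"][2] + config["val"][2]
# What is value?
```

Answer: 45

Derivation:
Trace (tracking value):
config = {'id': [4, 4, 9], 'val': [21, 35, 36]}  # -> config = {'id': [4, 4, 9], 'val': [21, 35, 36]}
value = config['id'][2] + config['val'][2]  # -> value = 45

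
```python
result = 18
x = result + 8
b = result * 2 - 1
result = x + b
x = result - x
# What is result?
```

Answer: 61

Derivation:
Trace (tracking result):
result = 18  # -> result = 18
x = result + 8  # -> x = 26
b = result * 2 - 1  # -> b = 35
result = x + b  # -> result = 61
x = result - x  # -> x = 35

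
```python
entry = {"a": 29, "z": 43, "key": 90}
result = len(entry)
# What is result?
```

Trace (tracking result):
entry = {'a': 29, 'z': 43, 'key': 90}  # -> entry = {'a': 29, 'z': 43, 'key': 90}
result = len(entry)  # -> result = 3

Answer: 3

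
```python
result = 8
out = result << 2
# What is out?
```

Answer: 32

Derivation:
Trace (tracking out):
result = 8  # -> result = 8
out = result << 2  # -> out = 32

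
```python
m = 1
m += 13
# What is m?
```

Answer: 14

Derivation:
Trace (tracking m):
m = 1  # -> m = 1
m += 13  # -> m = 14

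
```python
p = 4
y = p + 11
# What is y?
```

Answer: 15

Derivation:
Trace (tracking y):
p = 4  # -> p = 4
y = p + 11  # -> y = 15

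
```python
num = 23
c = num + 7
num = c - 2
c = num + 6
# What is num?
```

Trace (tracking num):
num = 23  # -> num = 23
c = num + 7  # -> c = 30
num = c - 2  # -> num = 28
c = num + 6  # -> c = 34

Answer: 28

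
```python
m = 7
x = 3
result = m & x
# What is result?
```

Answer: 3

Derivation:
Trace (tracking result):
m = 7  # -> m = 7
x = 3  # -> x = 3
result = m & x  # -> result = 3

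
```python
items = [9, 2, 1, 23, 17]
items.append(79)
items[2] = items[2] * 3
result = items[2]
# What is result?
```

Trace (tracking result):
items = [9, 2, 1, 23, 17]  # -> items = [9, 2, 1, 23, 17]
items.append(79)  # -> items = [9, 2, 1, 23, 17, 79]
items[2] = items[2] * 3  # -> items = [9, 2, 3, 23, 17, 79]
result = items[2]  # -> result = 3

Answer: 3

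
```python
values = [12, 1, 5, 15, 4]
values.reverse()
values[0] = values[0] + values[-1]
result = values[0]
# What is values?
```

Trace (tracking values):
values = [12, 1, 5, 15, 4]  # -> values = [12, 1, 5, 15, 4]
values.reverse()  # -> values = [4, 15, 5, 1, 12]
values[0] = values[0] + values[-1]  # -> values = [16, 15, 5, 1, 12]
result = values[0]  # -> result = 16

Answer: [16, 15, 5, 1, 12]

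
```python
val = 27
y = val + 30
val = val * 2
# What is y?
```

Trace (tracking y):
val = 27  # -> val = 27
y = val + 30  # -> y = 57
val = val * 2  # -> val = 54

Answer: 57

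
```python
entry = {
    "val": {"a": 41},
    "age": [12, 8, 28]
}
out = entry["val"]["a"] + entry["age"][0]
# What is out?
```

Answer: 53

Derivation:
Trace (tracking out):
entry = {'val': {'a': 41}, 'age': [12, 8, 28]}  # -> entry = {'val': {'a': 41}, 'age': [12, 8, 28]}
out = entry['val']['a'] + entry['age'][0]  # -> out = 53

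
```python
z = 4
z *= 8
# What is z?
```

Answer: 32

Derivation:
Trace (tracking z):
z = 4  # -> z = 4
z *= 8  # -> z = 32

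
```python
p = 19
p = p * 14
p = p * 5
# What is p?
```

Answer: 1330

Derivation:
Trace (tracking p):
p = 19  # -> p = 19
p = p * 14  # -> p = 266
p = p * 5  # -> p = 1330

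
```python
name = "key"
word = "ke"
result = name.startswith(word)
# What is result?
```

Answer: True

Derivation:
Trace (tracking result):
name = 'key'  # -> name = 'key'
word = 'ke'  # -> word = 'ke'
result = name.startswith(word)  # -> result = True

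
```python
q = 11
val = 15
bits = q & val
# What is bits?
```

Trace (tracking bits):
q = 11  # -> q = 11
val = 15  # -> val = 15
bits = q & val  # -> bits = 11

Answer: 11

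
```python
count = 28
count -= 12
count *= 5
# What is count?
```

Trace (tracking count):
count = 28  # -> count = 28
count -= 12  # -> count = 16
count *= 5  # -> count = 80

Answer: 80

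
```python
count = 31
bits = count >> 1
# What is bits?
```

Trace (tracking bits):
count = 31  # -> count = 31
bits = count >> 1  # -> bits = 15

Answer: 15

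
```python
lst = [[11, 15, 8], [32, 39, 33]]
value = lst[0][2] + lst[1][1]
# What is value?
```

Answer: 47

Derivation:
Trace (tracking value):
lst = [[11, 15, 8], [32, 39, 33]]  # -> lst = [[11, 15, 8], [32, 39, 33]]
value = lst[0][2] + lst[1][1]  # -> value = 47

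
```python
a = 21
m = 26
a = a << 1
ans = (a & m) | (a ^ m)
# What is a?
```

Answer: 42

Derivation:
Trace (tracking a):
a = 21  # -> a = 21
m = 26  # -> m = 26
a = a << 1  # -> a = 42
ans = a & m | a ^ m  # -> ans = 58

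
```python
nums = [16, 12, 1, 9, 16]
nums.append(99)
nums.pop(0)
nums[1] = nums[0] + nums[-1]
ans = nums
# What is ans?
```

Answer: [12, 111, 9, 16, 99]

Derivation:
Trace (tracking ans):
nums = [16, 12, 1, 9, 16]  # -> nums = [16, 12, 1, 9, 16]
nums.append(99)  # -> nums = [16, 12, 1, 9, 16, 99]
nums.pop(0)  # -> nums = [12, 1, 9, 16, 99]
nums[1] = nums[0] + nums[-1]  # -> nums = [12, 111, 9, 16, 99]
ans = nums  # -> ans = [12, 111, 9, 16, 99]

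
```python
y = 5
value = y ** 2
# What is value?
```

Trace (tracking value):
y = 5  # -> y = 5
value = y ** 2  # -> value = 25

Answer: 25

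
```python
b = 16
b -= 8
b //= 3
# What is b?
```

Trace (tracking b):
b = 16  # -> b = 16
b -= 8  # -> b = 8
b //= 3  # -> b = 2

Answer: 2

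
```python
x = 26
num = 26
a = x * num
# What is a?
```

Answer: 676

Derivation:
Trace (tracking a):
x = 26  # -> x = 26
num = 26  # -> num = 26
a = x * num  # -> a = 676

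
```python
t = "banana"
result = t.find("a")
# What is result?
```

Trace (tracking result):
t = 'banana'  # -> t = 'banana'
result = t.find('a')  # -> result = 1

Answer: 1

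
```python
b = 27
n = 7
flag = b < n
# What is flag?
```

Answer: False

Derivation:
Trace (tracking flag):
b = 27  # -> b = 27
n = 7  # -> n = 7
flag = b < n  # -> flag = False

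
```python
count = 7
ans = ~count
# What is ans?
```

Trace (tracking ans):
count = 7  # -> count = 7
ans = ~count  # -> ans = -8

Answer: -8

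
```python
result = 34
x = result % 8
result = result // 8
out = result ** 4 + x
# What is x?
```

Trace (tracking x):
result = 34  # -> result = 34
x = result % 8  # -> x = 2
result = result // 8  # -> result = 4
out = result ** 4 + x  # -> out = 258

Answer: 2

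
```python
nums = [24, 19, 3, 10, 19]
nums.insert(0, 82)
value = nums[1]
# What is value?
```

Trace (tracking value):
nums = [24, 19, 3, 10, 19]  # -> nums = [24, 19, 3, 10, 19]
nums.insert(0, 82)  # -> nums = [82, 24, 19, 3, 10, 19]
value = nums[1]  # -> value = 24

Answer: 24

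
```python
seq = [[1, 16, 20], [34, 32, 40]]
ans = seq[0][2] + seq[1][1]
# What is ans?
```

Trace (tracking ans):
seq = [[1, 16, 20], [34, 32, 40]]  # -> seq = [[1, 16, 20], [34, 32, 40]]
ans = seq[0][2] + seq[1][1]  # -> ans = 52

Answer: 52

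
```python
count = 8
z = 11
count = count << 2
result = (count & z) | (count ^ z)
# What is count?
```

Answer: 32

Derivation:
Trace (tracking count):
count = 8  # -> count = 8
z = 11  # -> z = 11
count = count << 2  # -> count = 32
result = count & z | count ^ z  # -> result = 43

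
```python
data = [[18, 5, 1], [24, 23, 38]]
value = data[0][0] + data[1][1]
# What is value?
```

Trace (tracking value):
data = [[18, 5, 1], [24, 23, 38]]  # -> data = [[18, 5, 1], [24, 23, 38]]
value = data[0][0] + data[1][1]  # -> value = 41

Answer: 41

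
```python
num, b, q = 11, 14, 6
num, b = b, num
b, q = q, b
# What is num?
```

Trace (tracking num):
num, b, q = (11, 14, 6)  # -> num = 11, b = 14, q = 6
num, b = (b, num)  # -> num = 14, b = 11
b, q = (q, b)  # -> b = 6, q = 11

Answer: 14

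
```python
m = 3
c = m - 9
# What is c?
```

Answer: -6

Derivation:
Trace (tracking c):
m = 3  # -> m = 3
c = m - 9  # -> c = -6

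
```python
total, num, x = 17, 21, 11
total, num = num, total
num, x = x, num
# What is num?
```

Answer: 11

Derivation:
Trace (tracking num):
total, num, x = (17, 21, 11)  # -> total = 17, num = 21, x = 11
total, num = (num, total)  # -> total = 21, num = 17
num, x = (x, num)  # -> num = 11, x = 17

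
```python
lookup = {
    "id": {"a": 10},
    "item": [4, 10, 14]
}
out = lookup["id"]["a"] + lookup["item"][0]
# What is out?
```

Trace (tracking out):
lookup = {'id': {'a': 10}, 'item': [4, 10, 14]}  # -> lookup = {'id': {'a': 10}, 'item': [4, 10, 14]}
out = lookup['id']['a'] + lookup['item'][0]  # -> out = 14

Answer: 14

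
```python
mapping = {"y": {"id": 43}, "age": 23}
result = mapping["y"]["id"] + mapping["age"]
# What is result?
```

Answer: 66

Derivation:
Trace (tracking result):
mapping = {'y': {'id': 43}, 'age': 23}  # -> mapping = {'y': {'id': 43}, 'age': 23}
result = mapping['y']['id'] + mapping['age']  # -> result = 66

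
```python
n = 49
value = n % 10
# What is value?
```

Trace (tracking value):
n = 49  # -> n = 49
value = n % 10  # -> value = 9

Answer: 9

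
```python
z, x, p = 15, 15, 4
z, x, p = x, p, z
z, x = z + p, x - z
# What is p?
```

Trace (tracking p):
z, x, p = (15, 15, 4)  # -> z = 15, x = 15, p = 4
z, x, p = (x, p, z)  # -> z = 15, x = 4, p = 15
z, x = (z + p, x - z)  # -> z = 30, x = -11

Answer: 15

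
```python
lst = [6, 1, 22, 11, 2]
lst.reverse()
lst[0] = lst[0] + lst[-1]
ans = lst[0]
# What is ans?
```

Answer: 8

Derivation:
Trace (tracking ans):
lst = [6, 1, 22, 11, 2]  # -> lst = [6, 1, 22, 11, 2]
lst.reverse()  # -> lst = [2, 11, 22, 1, 6]
lst[0] = lst[0] + lst[-1]  # -> lst = [8, 11, 22, 1, 6]
ans = lst[0]  # -> ans = 8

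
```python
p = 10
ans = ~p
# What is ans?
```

Trace (tracking ans):
p = 10  # -> p = 10
ans = ~p  # -> ans = -11

Answer: -11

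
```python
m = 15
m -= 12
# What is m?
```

Answer: 3

Derivation:
Trace (tracking m):
m = 15  # -> m = 15
m -= 12  # -> m = 3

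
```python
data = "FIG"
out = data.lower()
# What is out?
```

Answer: 'fig'

Derivation:
Trace (tracking out):
data = 'FIG'  # -> data = 'FIG'
out = data.lower()  # -> out = 'fig'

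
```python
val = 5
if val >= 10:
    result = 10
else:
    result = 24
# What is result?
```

Trace (tracking result):
val = 5  # -> val = 5
if val >= 10:  # condition is False
else:
    result = 24  # -> result = 24

Answer: 24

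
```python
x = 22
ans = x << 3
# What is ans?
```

Answer: 176

Derivation:
Trace (tracking ans):
x = 22  # -> x = 22
ans = x << 3  # -> ans = 176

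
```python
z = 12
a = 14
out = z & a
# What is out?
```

Answer: 12

Derivation:
Trace (tracking out):
z = 12  # -> z = 12
a = 14  # -> a = 14
out = z & a  # -> out = 12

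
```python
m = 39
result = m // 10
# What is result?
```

Answer: 3

Derivation:
Trace (tracking result):
m = 39  # -> m = 39
result = m // 10  # -> result = 3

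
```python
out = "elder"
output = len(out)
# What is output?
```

Answer: 5

Derivation:
Trace (tracking output):
out = 'elder'  # -> out = 'elder'
output = len(out)  # -> output = 5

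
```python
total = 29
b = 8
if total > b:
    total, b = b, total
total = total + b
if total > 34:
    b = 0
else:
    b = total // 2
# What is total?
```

Trace (tracking total):
total = 29  # -> total = 29
b = 8  # -> b = 8
if total > b:  # condition is True
    total, b = (b, total)  # -> total = 8, b = 29
total = total + b  # -> total = 37
if total > 34:  # condition is True
    b = 0  # -> b = 0

Answer: 37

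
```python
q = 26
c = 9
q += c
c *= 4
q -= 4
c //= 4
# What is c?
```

Trace (tracking c):
q = 26  # -> q = 26
c = 9  # -> c = 9
q += c  # -> q = 35
c *= 4  # -> c = 36
q -= 4  # -> q = 31
c //= 4  # -> c = 9

Answer: 9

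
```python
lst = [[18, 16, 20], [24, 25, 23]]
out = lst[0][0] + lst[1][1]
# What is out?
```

Answer: 43

Derivation:
Trace (tracking out):
lst = [[18, 16, 20], [24, 25, 23]]  # -> lst = [[18, 16, 20], [24, 25, 23]]
out = lst[0][0] + lst[1][1]  # -> out = 43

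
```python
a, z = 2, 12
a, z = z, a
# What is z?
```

Answer: 2

Derivation:
Trace (tracking z):
a, z = (2, 12)  # -> a = 2, z = 12
a, z = (z, a)  # -> a = 12, z = 2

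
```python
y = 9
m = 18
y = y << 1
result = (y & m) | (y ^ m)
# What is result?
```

Trace (tracking result):
y = 9  # -> y = 9
m = 18  # -> m = 18
y = y << 1  # -> y = 18
result = y & m | y ^ m  # -> result = 18

Answer: 18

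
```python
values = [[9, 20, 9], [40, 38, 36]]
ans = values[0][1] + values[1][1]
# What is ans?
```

Trace (tracking ans):
values = [[9, 20, 9], [40, 38, 36]]  # -> values = [[9, 20, 9], [40, 38, 36]]
ans = values[0][1] + values[1][1]  # -> ans = 58

Answer: 58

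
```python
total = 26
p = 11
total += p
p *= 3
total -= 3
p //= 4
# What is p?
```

Trace (tracking p):
total = 26  # -> total = 26
p = 11  # -> p = 11
total += p  # -> total = 37
p *= 3  # -> p = 33
total -= 3  # -> total = 34
p //= 4  # -> p = 8

Answer: 8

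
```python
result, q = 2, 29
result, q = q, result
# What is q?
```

Trace (tracking q):
result, q = (2, 29)  # -> result = 2, q = 29
result, q = (q, result)  # -> result = 29, q = 2

Answer: 2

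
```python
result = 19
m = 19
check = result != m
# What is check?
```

Trace (tracking check):
result = 19  # -> result = 19
m = 19  # -> m = 19
check = result != m  # -> check = False

Answer: False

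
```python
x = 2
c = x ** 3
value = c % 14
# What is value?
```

Trace (tracking value):
x = 2  # -> x = 2
c = x ** 3  # -> c = 8
value = c % 14  # -> value = 8

Answer: 8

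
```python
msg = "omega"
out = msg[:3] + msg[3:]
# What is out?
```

Answer: 'omega'

Derivation:
Trace (tracking out):
msg = 'omega'  # -> msg = 'omega'
out = msg[:3] + msg[3:]  # -> out = 'omega'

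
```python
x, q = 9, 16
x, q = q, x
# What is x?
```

Answer: 16

Derivation:
Trace (tracking x):
x, q = (9, 16)  # -> x = 9, q = 16
x, q = (q, x)  # -> x = 16, q = 9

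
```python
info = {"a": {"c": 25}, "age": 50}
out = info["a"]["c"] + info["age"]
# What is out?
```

Answer: 75

Derivation:
Trace (tracking out):
info = {'a': {'c': 25}, 'age': 50}  # -> info = {'a': {'c': 25}, 'age': 50}
out = info['a']['c'] + info['age']  # -> out = 75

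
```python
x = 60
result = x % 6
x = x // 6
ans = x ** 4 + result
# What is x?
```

Trace (tracking x):
x = 60  # -> x = 60
result = x % 6  # -> result = 0
x = x // 6  # -> x = 10
ans = x ** 4 + result  # -> ans = 10000

Answer: 10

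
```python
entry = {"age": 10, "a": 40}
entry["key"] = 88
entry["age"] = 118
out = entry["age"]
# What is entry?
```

Answer: {'age': 118, 'a': 40, 'key': 88}

Derivation:
Trace (tracking entry):
entry = {'age': 10, 'a': 40}  # -> entry = {'age': 10, 'a': 40}
entry['key'] = 88  # -> entry = {'age': 10, 'a': 40, 'key': 88}
entry['age'] = 118  # -> entry = {'age': 118, 'a': 40, 'key': 88}
out = entry['age']  # -> out = 118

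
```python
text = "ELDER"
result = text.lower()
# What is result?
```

Trace (tracking result):
text = 'ELDER'  # -> text = 'ELDER'
result = text.lower()  # -> result = 'elder'

Answer: 'elder'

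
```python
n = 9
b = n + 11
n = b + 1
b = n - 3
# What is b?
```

Answer: 18

Derivation:
Trace (tracking b):
n = 9  # -> n = 9
b = n + 11  # -> b = 20
n = b + 1  # -> n = 21
b = n - 3  # -> b = 18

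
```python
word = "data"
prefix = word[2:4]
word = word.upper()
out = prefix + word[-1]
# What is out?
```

Trace (tracking out):
word = 'data'  # -> word = 'data'
prefix = word[2:4]  # -> prefix = 'ta'
word = word.upper()  # -> word = 'DATA'
out = prefix + word[-1]  # -> out = 'taA'

Answer: 'taA'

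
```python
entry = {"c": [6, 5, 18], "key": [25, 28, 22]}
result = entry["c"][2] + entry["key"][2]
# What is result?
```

Trace (tracking result):
entry = {'c': [6, 5, 18], 'key': [25, 28, 22]}  # -> entry = {'c': [6, 5, 18], 'key': [25, 28, 22]}
result = entry['c'][2] + entry['key'][2]  # -> result = 40

Answer: 40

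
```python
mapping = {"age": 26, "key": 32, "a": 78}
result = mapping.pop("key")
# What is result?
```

Answer: 32

Derivation:
Trace (tracking result):
mapping = {'age': 26, 'key': 32, 'a': 78}  # -> mapping = {'age': 26, 'key': 32, 'a': 78}
result = mapping.pop('key')  # -> result = 32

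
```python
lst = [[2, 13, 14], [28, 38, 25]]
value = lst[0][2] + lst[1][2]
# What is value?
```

Answer: 39

Derivation:
Trace (tracking value):
lst = [[2, 13, 14], [28, 38, 25]]  # -> lst = [[2, 13, 14], [28, 38, 25]]
value = lst[0][2] + lst[1][2]  # -> value = 39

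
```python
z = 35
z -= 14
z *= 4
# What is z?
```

Trace (tracking z):
z = 35  # -> z = 35
z -= 14  # -> z = 21
z *= 4  # -> z = 84

Answer: 84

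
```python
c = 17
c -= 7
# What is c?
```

Trace (tracking c):
c = 17  # -> c = 17
c -= 7  # -> c = 10

Answer: 10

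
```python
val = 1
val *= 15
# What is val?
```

Answer: 15

Derivation:
Trace (tracking val):
val = 1  # -> val = 1
val *= 15  # -> val = 15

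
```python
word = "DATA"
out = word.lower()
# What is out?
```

Trace (tracking out):
word = 'DATA'  # -> word = 'DATA'
out = word.lower()  # -> out = 'data'

Answer: 'data'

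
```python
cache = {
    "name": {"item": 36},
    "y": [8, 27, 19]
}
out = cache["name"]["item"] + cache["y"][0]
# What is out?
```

Trace (tracking out):
cache = {'name': {'item': 36}, 'y': [8, 27, 19]}  # -> cache = {'name': {'item': 36}, 'y': [8, 27, 19]}
out = cache['name']['item'] + cache['y'][0]  # -> out = 44

Answer: 44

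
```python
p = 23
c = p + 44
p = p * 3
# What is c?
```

Trace (tracking c):
p = 23  # -> p = 23
c = p + 44  # -> c = 67
p = p * 3  # -> p = 69

Answer: 67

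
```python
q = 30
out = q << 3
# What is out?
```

Trace (tracking out):
q = 30  # -> q = 30
out = q << 3  # -> out = 240

Answer: 240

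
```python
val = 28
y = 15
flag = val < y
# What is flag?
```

Trace (tracking flag):
val = 28  # -> val = 28
y = 15  # -> y = 15
flag = val < y  # -> flag = False

Answer: False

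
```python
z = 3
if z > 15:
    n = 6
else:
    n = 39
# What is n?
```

Answer: 39

Derivation:
Trace (tracking n):
z = 3  # -> z = 3
if z > 15:  # condition is False
else:
    n = 39  # -> n = 39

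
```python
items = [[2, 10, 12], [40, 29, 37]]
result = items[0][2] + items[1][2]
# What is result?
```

Trace (tracking result):
items = [[2, 10, 12], [40, 29, 37]]  # -> items = [[2, 10, 12], [40, 29, 37]]
result = items[0][2] + items[1][2]  # -> result = 49

Answer: 49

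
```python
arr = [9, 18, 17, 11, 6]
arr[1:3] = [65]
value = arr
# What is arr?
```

Trace (tracking arr):
arr = [9, 18, 17, 11, 6]  # -> arr = [9, 18, 17, 11, 6]
arr[1:3] = [65]  # -> arr = [9, 65, 11, 6]
value = arr  # -> value = [9, 65, 11, 6]

Answer: [9, 65, 11, 6]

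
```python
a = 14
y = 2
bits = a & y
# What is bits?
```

Trace (tracking bits):
a = 14  # -> a = 14
y = 2  # -> y = 2
bits = a & y  # -> bits = 2

Answer: 2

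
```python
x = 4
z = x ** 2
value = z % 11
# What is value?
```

Trace (tracking value):
x = 4  # -> x = 4
z = x ** 2  # -> z = 16
value = z % 11  # -> value = 5

Answer: 5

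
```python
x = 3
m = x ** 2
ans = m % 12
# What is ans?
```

Answer: 9

Derivation:
Trace (tracking ans):
x = 3  # -> x = 3
m = x ** 2  # -> m = 9
ans = m % 12  # -> ans = 9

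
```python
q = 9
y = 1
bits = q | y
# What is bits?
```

Trace (tracking bits):
q = 9  # -> q = 9
y = 1  # -> y = 1
bits = q | y  # -> bits = 9

Answer: 9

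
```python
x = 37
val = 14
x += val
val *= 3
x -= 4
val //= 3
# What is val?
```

Trace (tracking val):
x = 37  # -> x = 37
val = 14  # -> val = 14
x += val  # -> x = 51
val *= 3  # -> val = 42
x -= 4  # -> x = 47
val //= 3  # -> val = 14

Answer: 14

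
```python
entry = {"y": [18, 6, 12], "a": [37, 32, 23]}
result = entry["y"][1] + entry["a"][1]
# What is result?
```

Trace (tracking result):
entry = {'y': [18, 6, 12], 'a': [37, 32, 23]}  # -> entry = {'y': [18, 6, 12], 'a': [37, 32, 23]}
result = entry['y'][1] + entry['a'][1]  # -> result = 38

Answer: 38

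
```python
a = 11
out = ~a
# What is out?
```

Trace (tracking out):
a = 11  # -> a = 11
out = ~a  # -> out = -12

Answer: -12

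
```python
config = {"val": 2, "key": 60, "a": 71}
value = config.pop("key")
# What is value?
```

Trace (tracking value):
config = {'val': 2, 'key': 60, 'a': 71}  # -> config = {'val': 2, 'key': 60, 'a': 71}
value = config.pop('key')  # -> value = 60

Answer: 60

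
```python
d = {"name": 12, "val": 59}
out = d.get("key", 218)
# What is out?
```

Trace (tracking out):
d = {'name': 12, 'val': 59}  # -> d = {'name': 12, 'val': 59}
out = d.get('key', 218)  # -> out = 218

Answer: 218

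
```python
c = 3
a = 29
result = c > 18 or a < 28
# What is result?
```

Answer: False

Derivation:
Trace (tracking result):
c = 3  # -> c = 3
a = 29  # -> a = 29
result = c > 18 or a < 28  # -> result = False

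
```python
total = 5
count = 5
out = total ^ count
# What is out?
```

Answer: 0

Derivation:
Trace (tracking out):
total = 5  # -> total = 5
count = 5  # -> count = 5
out = total ^ count  # -> out = 0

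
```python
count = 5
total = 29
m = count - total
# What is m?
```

Answer: -24

Derivation:
Trace (tracking m):
count = 5  # -> count = 5
total = 29  # -> total = 29
m = count - total  # -> m = -24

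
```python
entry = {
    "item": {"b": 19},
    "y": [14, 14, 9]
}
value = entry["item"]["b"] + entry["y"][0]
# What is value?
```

Trace (tracking value):
entry = {'item': {'b': 19}, 'y': [14, 14, 9]}  # -> entry = {'item': {'b': 19}, 'y': [14, 14, 9]}
value = entry['item']['b'] + entry['y'][0]  # -> value = 33

Answer: 33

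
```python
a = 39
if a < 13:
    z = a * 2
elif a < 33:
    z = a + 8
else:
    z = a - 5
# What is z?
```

Trace (tracking z):
a = 39  # -> a = 39
if a < 13:  # condition is False
elif a < 33:  # condition is False
else:
    z = a - 5  # -> z = 34

Answer: 34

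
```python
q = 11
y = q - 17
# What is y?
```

Answer: -6

Derivation:
Trace (tracking y):
q = 11  # -> q = 11
y = q - 17  # -> y = -6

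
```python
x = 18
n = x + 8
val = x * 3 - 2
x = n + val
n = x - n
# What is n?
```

Answer: 52

Derivation:
Trace (tracking n):
x = 18  # -> x = 18
n = x + 8  # -> n = 26
val = x * 3 - 2  # -> val = 52
x = n + val  # -> x = 78
n = x - n  # -> n = 52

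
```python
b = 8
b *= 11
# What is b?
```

Answer: 88

Derivation:
Trace (tracking b):
b = 8  # -> b = 8
b *= 11  # -> b = 88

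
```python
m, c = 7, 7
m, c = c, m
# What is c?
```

Answer: 7

Derivation:
Trace (tracking c):
m, c = (7, 7)  # -> m = 7, c = 7
m, c = (c, m)  # -> m = 7, c = 7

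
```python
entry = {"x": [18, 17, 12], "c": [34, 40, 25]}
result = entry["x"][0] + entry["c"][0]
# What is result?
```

Trace (tracking result):
entry = {'x': [18, 17, 12], 'c': [34, 40, 25]}  # -> entry = {'x': [18, 17, 12], 'c': [34, 40, 25]}
result = entry['x'][0] + entry['c'][0]  # -> result = 52

Answer: 52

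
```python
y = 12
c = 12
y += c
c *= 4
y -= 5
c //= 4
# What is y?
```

Answer: 19

Derivation:
Trace (tracking y):
y = 12  # -> y = 12
c = 12  # -> c = 12
y += c  # -> y = 24
c *= 4  # -> c = 48
y -= 5  # -> y = 19
c //= 4  # -> c = 12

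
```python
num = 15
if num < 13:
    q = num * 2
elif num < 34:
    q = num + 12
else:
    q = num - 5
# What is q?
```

Answer: 27

Derivation:
Trace (tracking q):
num = 15  # -> num = 15
if num < 13:  # condition is False
elif num < 34:  # condition is True
    q = num + 12  # -> q = 27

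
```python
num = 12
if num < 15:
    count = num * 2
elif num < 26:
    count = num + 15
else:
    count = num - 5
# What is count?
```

Answer: 24

Derivation:
Trace (tracking count):
num = 12  # -> num = 12
if num < 15:  # condition is True
    count = num * 2  # -> count = 24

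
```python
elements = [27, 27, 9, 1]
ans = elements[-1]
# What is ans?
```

Answer: 1

Derivation:
Trace (tracking ans):
elements = [27, 27, 9, 1]  # -> elements = [27, 27, 9, 1]
ans = elements[-1]  # -> ans = 1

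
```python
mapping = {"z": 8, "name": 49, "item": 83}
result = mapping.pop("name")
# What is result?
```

Answer: 49

Derivation:
Trace (tracking result):
mapping = {'z': 8, 'name': 49, 'item': 83}  # -> mapping = {'z': 8, 'name': 49, 'item': 83}
result = mapping.pop('name')  # -> result = 49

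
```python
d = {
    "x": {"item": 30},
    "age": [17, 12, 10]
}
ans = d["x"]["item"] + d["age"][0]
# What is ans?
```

Trace (tracking ans):
d = {'x': {'item': 30}, 'age': [17, 12, 10]}  # -> d = {'x': {'item': 30}, 'age': [17, 12, 10]}
ans = d['x']['item'] + d['age'][0]  # -> ans = 47

Answer: 47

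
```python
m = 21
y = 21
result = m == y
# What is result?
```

Trace (tracking result):
m = 21  # -> m = 21
y = 21  # -> y = 21
result = m == y  # -> result = True

Answer: True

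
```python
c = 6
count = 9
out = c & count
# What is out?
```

Answer: 0

Derivation:
Trace (tracking out):
c = 6  # -> c = 6
count = 9  # -> count = 9
out = c & count  # -> out = 0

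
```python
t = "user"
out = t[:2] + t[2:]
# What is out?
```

Trace (tracking out):
t = 'user'  # -> t = 'user'
out = t[:2] + t[2:]  # -> out = 'user'

Answer: 'user'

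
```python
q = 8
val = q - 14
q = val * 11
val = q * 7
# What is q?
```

Answer: -66

Derivation:
Trace (tracking q):
q = 8  # -> q = 8
val = q - 14  # -> val = -6
q = val * 11  # -> q = -66
val = q * 7  # -> val = -462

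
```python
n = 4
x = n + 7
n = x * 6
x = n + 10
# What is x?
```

Trace (tracking x):
n = 4  # -> n = 4
x = n + 7  # -> x = 11
n = x * 6  # -> n = 66
x = n + 10  # -> x = 76

Answer: 76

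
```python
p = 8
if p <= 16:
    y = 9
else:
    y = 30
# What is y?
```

Answer: 9

Derivation:
Trace (tracking y):
p = 8  # -> p = 8
if p <= 16:  # condition is True
    y = 9  # -> y = 9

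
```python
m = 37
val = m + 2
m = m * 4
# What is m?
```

Trace (tracking m):
m = 37  # -> m = 37
val = m + 2  # -> val = 39
m = m * 4  # -> m = 148

Answer: 148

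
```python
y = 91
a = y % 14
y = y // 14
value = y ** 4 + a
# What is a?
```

Answer: 7

Derivation:
Trace (tracking a):
y = 91  # -> y = 91
a = y % 14  # -> a = 7
y = y // 14  # -> y = 6
value = y ** 4 + a  # -> value = 1303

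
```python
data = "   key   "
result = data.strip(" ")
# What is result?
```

Answer: 'key'

Derivation:
Trace (tracking result):
data = '   key   '  # -> data = '   key   '
result = data.strip(' ')  # -> result = 'key'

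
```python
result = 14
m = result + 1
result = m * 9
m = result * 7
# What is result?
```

Answer: 135

Derivation:
Trace (tracking result):
result = 14  # -> result = 14
m = result + 1  # -> m = 15
result = m * 9  # -> result = 135
m = result * 7  # -> m = 945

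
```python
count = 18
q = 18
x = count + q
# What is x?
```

Answer: 36

Derivation:
Trace (tracking x):
count = 18  # -> count = 18
q = 18  # -> q = 18
x = count + q  # -> x = 36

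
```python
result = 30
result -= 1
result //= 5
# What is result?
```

Answer: 5

Derivation:
Trace (tracking result):
result = 30  # -> result = 30
result -= 1  # -> result = 29
result //= 5  # -> result = 5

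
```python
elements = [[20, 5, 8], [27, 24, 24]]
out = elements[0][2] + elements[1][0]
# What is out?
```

Answer: 35

Derivation:
Trace (tracking out):
elements = [[20, 5, 8], [27, 24, 24]]  # -> elements = [[20, 5, 8], [27, 24, 24]]
out = elements[0][2] + elements[1][0]  # -> out = 35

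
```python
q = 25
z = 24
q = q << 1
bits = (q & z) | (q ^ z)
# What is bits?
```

Trace (tracking bits):
q = 25  # -> q = 25
z = 24  # -> z = 24
q = q << 1  # -> q = 50
bits = q & z | q ^ z  # -> bits = 58

Answer: 58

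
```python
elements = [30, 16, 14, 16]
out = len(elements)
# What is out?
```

Trace (tracking out):
elements = [30, 16, 14, 16]  # -> elements = [30, 16, 14, 16]
out = len(elements)  # -> out = 4

Answer: 4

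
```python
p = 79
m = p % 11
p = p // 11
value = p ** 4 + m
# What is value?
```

Trace (tracking value):
p = 79  # -> p = 79
m = p % 11  # -> m = 2
p = p // 11  # -> p = 7
value = p ** 4 + m  # -> value = 2403

Answer: 2403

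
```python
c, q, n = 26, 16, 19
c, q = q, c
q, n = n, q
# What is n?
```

Answer: 26

Derivation:
Trace (tracking n):
c, q, n = (26, 16, 19)  # -> c = 26, q = 16, n = 19
c, q = (q, c)  # -> c = 16, q = 26
q, n = (n, q)  # -> q = 19, n = 26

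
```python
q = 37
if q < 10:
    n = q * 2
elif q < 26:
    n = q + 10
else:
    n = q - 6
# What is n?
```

Answer: 31

Derivation:
Trace (tracking n):
q = 37  # -> q = 37
if q < 10:  # condition is False
elif q < 26:  # condition is False
else:
    n = q - 6  # -> n = 31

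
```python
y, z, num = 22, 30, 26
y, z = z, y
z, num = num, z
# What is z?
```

Answer: 26

Derivation:
Trace (tracking z):
y, z, num = (22, 30, 26)  # -> y = 22, z = 30, num = 26
y, z = (z, y)  # -> y = 30, z = 22
z, num = (num, z)  # -> z = 26, num = 22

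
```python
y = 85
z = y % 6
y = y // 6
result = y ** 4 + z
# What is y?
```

Trace (tracking y):
y = 85  # -> y = 85
z = y % 6  # -> z = 1
y = y // 6  # -> y = 14
result = y ** 4 + z  # -> result = 38417

Answer: 14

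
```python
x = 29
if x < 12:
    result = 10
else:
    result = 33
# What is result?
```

Answer: 33

Derivation:
Trace (tracking result):
x = 29  # -> x = 29
if x < 12:  # condition is False
else:
    result = 33  # -> result = 33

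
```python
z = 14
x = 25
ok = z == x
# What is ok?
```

Trace (tracking ok):
z = 14  # -> z = 14
x = 25  # -> x = 25
ok = z == x  # -> ok = False

Answer: False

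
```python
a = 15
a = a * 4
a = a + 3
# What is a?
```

Answer: 63

Derivation:
Trace (tracking a):
a = 15  # -> a = 15
a = a * 4  # -> a = 60
a = a + 3  # -> a = 63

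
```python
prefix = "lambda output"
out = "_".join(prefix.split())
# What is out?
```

Trace (tracking out):
prefix = 'lambda output'  # -> prefix = 'lambda output'
out = '_'.join(prefix.split())  # -> out = 'lambda_output'

Answer: 'lambda_output'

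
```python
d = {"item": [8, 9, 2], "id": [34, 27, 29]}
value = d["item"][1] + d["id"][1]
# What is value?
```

Answer: 36

Derivation:
Trace (tracking value):
d = {'item': [8, 9, 2], 'id': [34, 27, 29]}  # -> d = {'item': [8, 9, 2], 'id': [34, 27, 29]}
value = d['item'][1] + d['id'][1]  # -> value = 36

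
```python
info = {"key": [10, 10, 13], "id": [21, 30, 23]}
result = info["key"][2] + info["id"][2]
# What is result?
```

Answer: 36

Derivation:
Trace (tracking result):
info = {'key': [10, 10, 13], 'id': [21, 30, 23]}  # -> info = {'key': [10, 10, 13], 'id': [21, 30, 23]}
result = info['key'][2] + info['id'][2]  # -> result = 36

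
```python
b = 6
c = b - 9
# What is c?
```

Answer: -3

Derivation:
Trace (tracking c):
b = 6  # -> b = 6
c = b - 9  # -> c = -3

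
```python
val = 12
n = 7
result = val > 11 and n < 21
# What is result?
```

Trace (tracking result):
val = 12  # -> val = 12
n = 7  # -> n = 7
result = val > 11 and n < 21  # -> result = True

Answer: True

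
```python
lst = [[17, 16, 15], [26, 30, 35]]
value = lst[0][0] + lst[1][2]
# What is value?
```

Answer: 52

Derivation:
Trace (tracking value):
lst = [[17, 16, 15], [26, 30, 35]]  # -> lst = [[17, 16, 15], [26, 30, 35]]
value = lst[0][0] + lst[1][2]  # -> value = 52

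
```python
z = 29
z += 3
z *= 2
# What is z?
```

Answer: 64

Derivation:
Trace (tracking z):
z = 29  # -> z = 29
z += 3  # -> z = 32
z *= 2  # -> z = 64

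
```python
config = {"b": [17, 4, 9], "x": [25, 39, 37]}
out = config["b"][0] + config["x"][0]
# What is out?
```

Answer: 42

Derivation:
Trace (tracking out):
config = {'b': [17, 4, 9], 'x': [25, 39, 37]}  # -> config = {'b': [17, 4, 9], 'x': [25, 39, 37]}
out = config['b'][0] + config['x'][0]  # -> out = 42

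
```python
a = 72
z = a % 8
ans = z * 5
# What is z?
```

Answer: 0

Derivation:
Trace (tracking z):
a = 72  # -> a = 72
z = a % 8  # -> z = 0
ans = z * 5  # -> ans = 0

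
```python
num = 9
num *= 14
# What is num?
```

Answer: 126

Derivation:
Trace (tracking num):
num = 9  # -> num = 9
num *= 14  # -> num = 126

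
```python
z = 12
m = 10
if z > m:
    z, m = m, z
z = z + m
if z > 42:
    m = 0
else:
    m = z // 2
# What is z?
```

Answer: 22

Derivation:
Trace (tracking z):
z = 12  # -> z = 12
m = 10  # -> m = 10
if z > m:  # condition is True
    z, m = (m, z)  # -> z = 10, m = 12
z = z + m  # -> z = 22
if z > 42:  # condition is False
else:
    m = z // 2  # -> m = 11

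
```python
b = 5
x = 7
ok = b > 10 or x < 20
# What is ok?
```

Answer: True

Derivation:
Trace (tracking ok):
b = 5  # -> b = 5
x = 7  # -> x = 7
ok = b > 10 or x < 20  # -> ok = True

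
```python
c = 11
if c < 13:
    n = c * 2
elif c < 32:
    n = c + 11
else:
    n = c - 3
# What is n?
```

Trace (tracking n):
c = 11  # -> c = 11
if c < 13:  # condition is True
    n = c * 2  # -> n = 22

Answer: 22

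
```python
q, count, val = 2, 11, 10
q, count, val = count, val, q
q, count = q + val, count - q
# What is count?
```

Trace (tracking count):
q, count, val = (2, 11, 10)  # -> q = 2, count = 11, val = 10
q, count, val = (count, val, q)  # -> q = 11, count = 10, val = 2
q, count = (q + val, count - q)  # -> q = 13, count = -1

Answer: -1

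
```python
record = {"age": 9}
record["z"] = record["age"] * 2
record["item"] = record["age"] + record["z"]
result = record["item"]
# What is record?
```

Trace (tracking record):
record = {'age': 9}  # -> record = {'age': 9}
record['z'] = record['age'] * 2  # -> record = {'age': 9, 'z': 18}
record['item'] = record['age'] + record['z']  # -> record = {'age': 9, 'z': 18, 'item': 27}
result = record['item']  # -> result = 27

Answer: {'age': 9, 'z': 18, 'item': 27}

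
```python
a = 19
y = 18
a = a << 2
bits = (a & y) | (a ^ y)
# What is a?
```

Trace (tracking a):
a = 19  # -> a = 19
y = 18  # -> y = 18
a = a << 2  # -> a = 76
bits = a & y | a ^ y  # -> bits = 94

Answer: 76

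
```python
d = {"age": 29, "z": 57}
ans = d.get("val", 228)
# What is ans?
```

Answer: 228

Derivation:
Trace (tracking ans):
d = {'age': 29, 'z': 57}  # -> d = {'age': 29, 'z': 57}
ans = d.get('val', 228)  # -> ans = 228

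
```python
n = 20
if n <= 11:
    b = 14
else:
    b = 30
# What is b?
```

Answer: 30

Derivation:
Trace (tracking b):
n = 20  # -> n = 20
if n <= 11:  # condition is False
else:
    b = 30  # -> b = 30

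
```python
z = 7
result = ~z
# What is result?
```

Answer: -8

Derivation:
Trace (tracking result):
z = 7  # -> z = 7
result = ~z  # -> result = -8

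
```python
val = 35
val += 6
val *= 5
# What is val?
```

Answer: 205

Derivation:
Trace (tracking val):
val = 35  # -> val = 35
val += 6  # -> val = 41
val *= 5  # -> val = 205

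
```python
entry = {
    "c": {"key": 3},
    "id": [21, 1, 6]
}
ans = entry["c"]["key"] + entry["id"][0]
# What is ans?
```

Answer: 24

Derivation:
Trace (tracking ans):
entry = {'c': {'key': 3}, 'id': [21, 1, 6]}  # -> entry = {'c': {'key': 3}, 'id': [21, 1, 6]}
ans = entry['c']['key'] + entry['id'][0]  # -> ans = 24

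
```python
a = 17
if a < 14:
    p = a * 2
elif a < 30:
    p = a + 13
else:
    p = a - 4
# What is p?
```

Trace (tracking p):
a = 17  # -> a = 17
if a < 14:  # condition is False
elif a < 30:  # condition is True
    p = a + 13  # -> p = 30

Answer: 30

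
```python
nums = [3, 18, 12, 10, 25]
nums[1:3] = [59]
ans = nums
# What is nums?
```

Answer: [3, 59, 10, 25]

Derivation:
Trace (tracking nums):
nums = [3, 18, 12, 10, 25]  # -> nums = [3, 18, 12, 10, 25]
nums[1:3] = [59]  # -> nums = [3, 59, 10, 25]
ans = nums  # -> ans = [3, 59, 10, 25]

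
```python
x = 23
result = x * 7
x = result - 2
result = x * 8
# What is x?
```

Answer: 159

Derivation:
Trace (tracking x):
x = 23  # -> x = 23
result = x * 7  # -> result = 161
x = result - 2  # -> x = 159
result = x * 8  # -> result = 1272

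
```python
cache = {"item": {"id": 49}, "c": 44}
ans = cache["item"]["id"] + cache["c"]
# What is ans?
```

Trace (tracking ans):
cache = {'item': {'id': 49}, 'c': 44}  # -> cache = {'item': {'id': 49}, 'c': 44}
ans = cache['item']['id'] + cache['c']  # -> ans = 93

Answer: 93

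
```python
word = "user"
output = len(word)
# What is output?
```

Answer: 4

Derivation:
Trace (tracking output):
word = 'user'  # -> word = 'user'
output = len(word)  # -> output = 4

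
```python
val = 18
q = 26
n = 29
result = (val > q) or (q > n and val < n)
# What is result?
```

Trace (tracking result):
val = 18  # -> val = 18
q = 26  # -> q = 26
n = 29  # -> n = 29
result = val > q or (q > n and val < n)  # -> result = False

Answer: False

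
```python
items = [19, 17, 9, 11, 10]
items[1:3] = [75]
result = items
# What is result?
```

Trace (tracking result):
items = [19, 17, 9, 11, 10]  # -> items = [19, 17, 9, 11, 10]
items[1:3] = [75]  # -> items = [19, 75, 11, 10]
result = items  # -> result = [19, 75, 11, 10]

Answer: [19, 75, 11, 10]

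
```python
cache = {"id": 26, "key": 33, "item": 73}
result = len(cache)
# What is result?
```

Answer: 3

Derivation:
Trace (tracking result):
cache = {'id': 26, 'key': 33, 'item': 73}  # -> cache = {'id': 26, 'key': 33, 'item': 73}
result = len(cache)  # -> result = 3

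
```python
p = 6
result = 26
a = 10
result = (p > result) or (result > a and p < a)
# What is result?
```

Answer: True

Derivation:
Trace (tracking result):
p = 6  # -> p = 6
result = 26  # -> result = 26
a = 10  # -> a = 10
result = p > result or (result > a and p < a)  # -> result = True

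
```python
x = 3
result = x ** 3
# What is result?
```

Trace (tracking result):
x = 3  # -> x = 3
result = x ** 3  # -> result = 27

Answer: 27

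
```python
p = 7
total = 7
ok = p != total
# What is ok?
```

Trace (tracking ok):
p = 7  # -> p = 7
total = 7  # -> total = 7
ok = p != total  # -> ok = False

Answer: False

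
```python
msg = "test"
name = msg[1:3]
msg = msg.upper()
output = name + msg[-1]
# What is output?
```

Answer: 'esT'

Derivation:
Trace (tracking output):
msg = 'test'  # -> msg = 'test'
name = msg[1:3]  # -> name = 'es'
msg = msg.upper()  # -> msg = 'TEST'
output = name + msg[-1]  # -> output = 'esT'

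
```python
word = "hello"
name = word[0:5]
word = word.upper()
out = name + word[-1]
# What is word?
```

Answer: 'HELLO'

Derivation:
Trace (tracking word):
word = 'hello'  # -> word = 'hello'
name = word[0:5]  # -> name = 'hello'
word = word.upper()  # -> word = 'HELLO'
out = name + word[-1]  # -> out = 'helloO'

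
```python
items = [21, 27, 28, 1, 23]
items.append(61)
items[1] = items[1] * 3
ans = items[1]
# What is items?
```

Answer: [21, 81, 28, 1, 23, 61]

Derivation:
Trace (tracking items):
items = [21, 27, 28, 1, 23]  # -> items = [21, 27, 28, 1, 23]
items.append(61)  # -> items = [21, 27, 28, 1, 23, 61]
items[1] = items[1] * 3  # -> items = [21, 81, 28, 1, 23, 61]
ans = items[1]  # -> ans = 81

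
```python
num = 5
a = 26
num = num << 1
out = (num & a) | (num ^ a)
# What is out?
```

Answer: 26

Derivation:
Trace (tracking out):
num = 5  # -> num = 5
a = 26  # -> a = 26
num = num << 1  # -> num = 10
out = num & a | num ^ a  # -> out = 26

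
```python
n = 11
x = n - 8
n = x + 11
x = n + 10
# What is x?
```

Answer: 24

Derivation:
Trace (tracking x):
n = 11  # -> n = 11
x = n - 8  # -> x = 3
n = x + 11  # -> n = 14
x = n + 10  # -> x = 24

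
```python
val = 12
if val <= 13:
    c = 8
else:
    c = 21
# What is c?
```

Trace (tracking c):
val = 12  # -> val = 12
if val <= 13:  # condition is True
    c = 8  # -> c = 8

Answer: 8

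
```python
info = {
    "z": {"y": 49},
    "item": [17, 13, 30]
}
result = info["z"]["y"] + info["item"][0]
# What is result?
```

Trace (tracking result):
info = {'z': {'y': 49}, 'item': [17, 13, 30]}  # -> info = {'z': {'y': 49}, 'item': [17, 13, 30]}
result = info['z']['y'] + info['item'][0]  # -> result = 66

Answer: 66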